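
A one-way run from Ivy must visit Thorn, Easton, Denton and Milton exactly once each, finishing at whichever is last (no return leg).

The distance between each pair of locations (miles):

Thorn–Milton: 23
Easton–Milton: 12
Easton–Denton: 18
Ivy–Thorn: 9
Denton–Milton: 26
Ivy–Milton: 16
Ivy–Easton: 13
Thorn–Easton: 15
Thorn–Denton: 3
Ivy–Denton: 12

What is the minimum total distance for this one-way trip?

There are 4! = 24 possible orderings.
Ivy→Thorn→Easton→Denton→Milton: 9+15+18+26 = 68
Ivy→Thorn→Easton→Milton→Denton: 9+15+12+26 = 62
Ivy→Thorn→Denton→Easton→Milton: 9+3+18+12 = 42
Ivy→Thorn→Denton→Milton→Easton: 9+3+26+12 = 50
Ivy→Thorn→Milton→Easton→Denton: 9+23+12+18 = 62
Ivy→Thorn→Milton→Denton→Easton: 9+23+26+18 = 76
Ivy→Easton→Thorn→Denton→Milton: 13+15+3+26 = 57
Ivy→Easton→Thorn→Milton→Denton: 13+15+23+26 = 77
Ivy→Easton→Denton→Thorn→Milton: 13+18+3+23 = 57
Ivy→Easton→Denton→Milton→Thorn: 13+18+26+23 = 80
Ivy→Easton→Milton→Thorn→Denton: 13+12+23+3 = 51
Ivy→Easton→Milton→Denton→Thorn: 13+12+26+3 = 54
Ivy→Denton→Thorn→Easton→Milton: 12+3+15+12 = 42
Ivy→Denton→Thorn→Milton→Easton: 12+3+23+12 = 50
… (10 more)
The minimum is 42.
One shortest path: Ivy → Thorn → Denton → Easton → Milton.

42 miles — the minimum one-way total.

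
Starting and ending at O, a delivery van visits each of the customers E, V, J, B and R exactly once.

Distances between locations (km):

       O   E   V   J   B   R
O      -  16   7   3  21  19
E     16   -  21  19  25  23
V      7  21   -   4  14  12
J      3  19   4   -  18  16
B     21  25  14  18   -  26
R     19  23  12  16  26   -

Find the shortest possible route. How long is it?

Shortest round trip = 86 km.

There are 60 distinct closed tours to check (reversals are equivalent).
O → E → V → J → B → R → O: 16+21+4+18+26+19 = 104
O → E → V → J → R → B → O: 16+21+4+16+26+21 = 104
O → E → V → B → J → R → O: 16+21+14+18+16+19 = 104
O → E → V → B → R → J → O: 16+21+14+26+16+3 = 96
O → E → V → R → J → B → O: 16+21+12+16+18+21 = 104
O → E → V → R → B → J → O: 16+21+12+26+18+3 = 96
O → E → J → V → B → R → O: 16+19+4+14+26+19 = 98
O → E → J → V → R → B → O: 16+19+4+12+26+21 = 98
O → E → J → B → V → R → O: 16+19+18+14+12+19 = 98
O → E → J → B → R → V → O: 16+19+18+26+12+7 = 98
O → E → J → R → V → B → O: 16+19+16+12+14+21 = 98
O → E → J → R → B → V → O: 16+19+16+26+14+7 = 98
O → E → B → V → J → R → O: 16+25+14+4+16+19 = 94
O → E → B → V → R → J → O: 16+25+14+12+16+3 = 86
… (46 more)
The minimum is 86.
One optimal route: O → E → B → V → R → J → O (or its reverse).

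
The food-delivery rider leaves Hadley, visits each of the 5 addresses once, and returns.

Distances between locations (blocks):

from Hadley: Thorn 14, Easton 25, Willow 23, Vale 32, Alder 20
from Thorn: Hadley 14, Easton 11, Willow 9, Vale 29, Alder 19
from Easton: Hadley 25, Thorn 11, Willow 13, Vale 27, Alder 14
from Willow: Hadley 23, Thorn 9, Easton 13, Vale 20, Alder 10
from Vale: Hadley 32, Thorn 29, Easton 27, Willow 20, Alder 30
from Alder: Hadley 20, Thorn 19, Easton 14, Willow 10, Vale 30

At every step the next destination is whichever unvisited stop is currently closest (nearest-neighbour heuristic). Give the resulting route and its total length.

At Hadley the remaining stops are Thorn 14, Alder 20, Willow 23, Easton 25, Vale 32; go to Thorn.
At Thorn the remaining stops are Willow 9, Easton 11, Alder 19, Vale 29; go to Willow.
At Willow the remaining stops are Alder 10, Easton 13, Vale 20; go to Alder.
At Alder the remaining stops are Easton 14, Vale 30; go to Easton.
At Easton the remaining stops are Vale 27; go to Vale.
Return Vale→Hadley: 32.
Total = 14 + 9 + 10 + 14 + 27 + 32 = 106.

Nearest-neighbour total = 106 blocks; route Hadley → Thorn → Willow → Alder → Easton → Vale → Hadley.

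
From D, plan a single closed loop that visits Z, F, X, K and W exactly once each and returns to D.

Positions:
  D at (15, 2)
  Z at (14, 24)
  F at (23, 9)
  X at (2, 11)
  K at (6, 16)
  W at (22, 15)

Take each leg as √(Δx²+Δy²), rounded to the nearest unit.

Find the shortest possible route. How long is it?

There are 60 distinct closed tours to check (reversals are equivalent).
D-Z-F-X-K-W-D: 22+17+21+6+16+15 = 97
D-Z-F-X-W-K-D: 22+17+21+20+16+17 = 113
D-Z-F-K-X-W-D: 22+17+18+6+20+15 = 98
D-Z-F-K-W-X-D: 22+17+18+16+20+16 = 109
D-Z-F-W-X-K-D: 22+17+6+20+6+17 = 88
D-Z-F-W-K-X-D: 22+17+6+16+6+16 = 83
D-Z-X-F-K-W-D: 22+18+21+18+16+15 = 110
D-Z-X-F-W-K-D: 22+18+21+6+16+17 = 100
D-Z-X-K-F-W-D: 22+18+6+18+6+15 = 85
D-Z-X-K-W-F-D: 22+18+6+16+6+11 = 79
D-Z-X-W-F-K-D: 22+18+20+6+18+17 = 101
D-Z-X-W-K-F-D: 22+18+20+16+18+11 = 105
D-Z-K-F-X-W-D: 22+11+18+21+20+15 = 107
D-Z-K-F-W-X-D: 22+11+18+6+20+16 = 93
… (46 more)
D-F-W-Z-K-X-D: 11+6+12+11+6+16 = 62  ← best
The minimum is 62.
One optimal route: D → F → W → Z → K → X → D (or its reverse).

62 — the shortest possible round trip.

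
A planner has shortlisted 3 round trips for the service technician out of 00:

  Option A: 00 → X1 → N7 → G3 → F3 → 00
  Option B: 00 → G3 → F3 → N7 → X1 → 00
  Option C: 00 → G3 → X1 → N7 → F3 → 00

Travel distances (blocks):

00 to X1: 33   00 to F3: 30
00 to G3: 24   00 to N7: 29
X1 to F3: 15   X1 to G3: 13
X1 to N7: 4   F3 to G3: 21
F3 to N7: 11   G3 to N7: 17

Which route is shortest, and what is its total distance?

Shortest is Option C, total 82 blocks.

Option A: 33 + 4 + 17 + 21 + 30 = 105
Option B: 24 + 21 + 11 + 4 + 33 = 93
Option C: 24 + 13 + 4 + 11 + 30 = 82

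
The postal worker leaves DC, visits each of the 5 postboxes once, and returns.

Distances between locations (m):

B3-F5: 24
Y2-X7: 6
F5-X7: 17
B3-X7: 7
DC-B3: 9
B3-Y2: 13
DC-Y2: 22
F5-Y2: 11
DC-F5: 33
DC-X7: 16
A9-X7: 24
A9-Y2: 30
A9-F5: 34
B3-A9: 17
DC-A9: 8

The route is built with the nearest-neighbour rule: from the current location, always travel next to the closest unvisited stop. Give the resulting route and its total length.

82 m along DC → A9 → B3 → X7 → Y2 → F5 → DC.

At DC the remaining stops are A9 8, B3 9, X7 16, Y2 22, F5 33; go to A9.
At A9 the remaining stops are B3 17, X7 24, Y2 30, F5 34; go to B3.
At B3 the remaining stops are X7 7, Y2 13, F5 24; go to X7.
At X7 the remaining stops are Y2 6, F5 17; go to Y2.
At Y2 the remaining stops are F5 11; go to F5.
Return F5→DC: 33.
Total = 8 + 17 + 7 + 6 + 11 + 33 = 82.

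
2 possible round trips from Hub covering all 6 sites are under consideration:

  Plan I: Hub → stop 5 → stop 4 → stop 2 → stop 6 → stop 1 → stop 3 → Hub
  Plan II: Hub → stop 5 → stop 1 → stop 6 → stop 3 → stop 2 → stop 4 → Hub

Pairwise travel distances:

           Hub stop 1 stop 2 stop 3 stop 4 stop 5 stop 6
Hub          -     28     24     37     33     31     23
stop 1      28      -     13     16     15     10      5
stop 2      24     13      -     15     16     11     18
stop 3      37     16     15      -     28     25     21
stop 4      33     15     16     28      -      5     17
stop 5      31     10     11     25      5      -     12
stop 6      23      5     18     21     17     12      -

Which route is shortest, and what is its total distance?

Shortest is Plan I, total 128.

Plan I: 31 + 5 + 16 + 18 + 5 + 16 + 37 = 128
Plan II: 31 + 10 + 5 + 21 + 15 + 16 + 33 = 131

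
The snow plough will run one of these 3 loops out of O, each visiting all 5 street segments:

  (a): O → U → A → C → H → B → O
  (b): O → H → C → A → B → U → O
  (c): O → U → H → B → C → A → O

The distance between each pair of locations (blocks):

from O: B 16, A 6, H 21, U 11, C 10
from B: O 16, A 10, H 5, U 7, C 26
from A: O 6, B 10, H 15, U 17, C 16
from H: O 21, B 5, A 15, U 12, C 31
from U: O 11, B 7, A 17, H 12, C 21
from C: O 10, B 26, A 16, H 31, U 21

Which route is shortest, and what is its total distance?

(a): 11 + 17 + 16 + 31 + 5 + 16 = 96
(b): 21 + 31 + 16 + 10 + 7 + 11 = 96
(c): 11 + 12 + 5 + 26 + 16 + 6 = 76

76 blocks — (c) is the shortest.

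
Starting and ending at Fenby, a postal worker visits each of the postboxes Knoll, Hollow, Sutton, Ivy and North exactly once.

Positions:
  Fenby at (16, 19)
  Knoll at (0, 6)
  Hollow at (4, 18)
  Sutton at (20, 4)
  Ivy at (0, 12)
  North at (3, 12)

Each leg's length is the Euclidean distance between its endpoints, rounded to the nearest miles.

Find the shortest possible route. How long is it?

Fenby - Knoll - Hollow - Sutton - Ivy - North - Fenby: 21+13+21+22+3+15 = 95
Fenby - Knoll - Hollow - Sutton - North - Ivy - Fenby: 21+13+21+19+3+17 = 94
Fenby - Knoll - Hollow - Ivy - Sutton - North - Fenby: 21+13+7+22+19+15 = 97
Fenby - Knoll - Hollow - Ivy - North - Sutton - Fenby: 21+13+7+3+19+16 = 79
Fenby - Knoll - Hollow - North - Sutton - Ivy - Fenby: 21+13+6+19+22+17 = 98
Fenby - Knoll - Hollow - North - Ivy - Sutton - Fenby: 21+13+6+3+22+16 = 81
Fenby - Knoll - Sutton - Hollow - Ivy - North - Fenby: 21+20+21+7+3+15 = 87
Fenby - Knoll - Sutton - Hollow - North - Ivy - Fenby: 21+20+21+6+3+17 = 88
Fenby - Knoll - Sutton - Ivy - Hollow - North - Fenby: 21+20+22+7+6+15 = 91
Fenby - Knoll - Sutton - Ivy - North - Hollow - Fenby: 21+20+22+3+6+12 = 84
Fenby - Knoll - Sutton - North - Hollow - Ivy - Fenby: 21+20+19+6+7+17 = 90
Fenby - Knoll - Sutton - North - Ivy - Hollow - Fenby: 21+20+19+3+7+12 = 82
Fenby - Knoll - Ivy - Hollow - Sutton - North - Fenby: 21+6+7+21+19+15 = 89
Fenby - Knoll - Ivy - Hollow - North - Sutton - Fenby: 21+6+7+6+19+16 = 75
… (46 more)
Fenby - Hollow - North - Ivy - Knoll - Sutton - Fenby: 12+6+3+6+20+16 = 63  ← best
The minimum is 63.
One optimal route: Fenby → Hollow → North → Ivy → Knoll → Sutton → Fenby (or its reverse).

63 miles — the shortest possible round trip.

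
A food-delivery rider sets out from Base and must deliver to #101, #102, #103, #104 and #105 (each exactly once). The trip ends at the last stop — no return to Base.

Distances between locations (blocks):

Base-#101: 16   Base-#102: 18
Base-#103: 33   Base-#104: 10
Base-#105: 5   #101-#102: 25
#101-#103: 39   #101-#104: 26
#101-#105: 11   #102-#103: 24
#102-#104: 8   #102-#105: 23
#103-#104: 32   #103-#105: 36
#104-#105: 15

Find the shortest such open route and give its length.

There are 5! = 120 possible orderings.
Base - #101 - #102 - #103 - #104 - #105: 16+25+24+32+15 = 112
Base - #101 - #102 - #103 - #105 - #104: 16+25+24+36+15 = 116
Base - #101 - #102 - #104 - #103 - #105: 16+25+8+32+36 = 117
Base - #101 - #102 - #104 - #105 - #103: 16+25+8+15+36 = 100
Base - #101 - #102 - #105 - #103 - #104: 16+25+23+36+32 = 132
Base - #101 - #102 - #105 - #104 - #103: 16+25+23+15+32 = 111
Base - #101 - #103 - #102 - #104 - #105: 16+39+24+8+15 = 102
Base - #101 - #103 - #102 - #105 - #104: 16+39+24+23+15 = 117
Base - #101 - #103 - #104 - #102 - #105: 16+39+32+8+23 = 118
Base - #101 - #103 - #104 - #105 - #102: 16+39+32+15+23 = 125
Base - #101 - #103 - #105 - #102 - #104: 16+39+36+23+8 = 122
Base - #101 - #103 - #105 - #104 - #102: 16+39+36+15+8 = 114
Base - #101 - #104 - #102 - #103 - #105: 16+26+8+24+36 = 110
Base - #101 - #104 - #102 - #105 - #103: 16+26+8+23+36 = 109
… (106 more)
Base - #101 - #105 - #104 - #102 - #103: 16+11+15+8+24 = 74  ← best
The minimum is 74.
One shortest path: Base → #101 → #105 → #104 → #102 → #103.

Minimum one-way distance = 74 blocks.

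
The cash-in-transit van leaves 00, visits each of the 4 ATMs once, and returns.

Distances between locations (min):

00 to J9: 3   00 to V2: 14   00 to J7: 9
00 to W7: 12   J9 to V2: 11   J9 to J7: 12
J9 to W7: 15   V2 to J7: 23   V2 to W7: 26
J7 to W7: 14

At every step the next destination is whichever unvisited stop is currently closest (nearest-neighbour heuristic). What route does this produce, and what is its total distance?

Nearest-neighbour total = 63 min; route 00 → J9 → V2 → J7 → W7 → 00.

00 → [J9:3 / J7:9 / W7:12 / V2:14] → J9 (3)
J9 → [V2:11 / J7:12 / W7:15] → V2 (11)
V2 → [J7:23 / W7:26] → J7 (23)
J7 → [W7:14] → W7 (14)
Return W7→00: 12.
Total = 3 + 11 + 23 + 14 + 12 = 63.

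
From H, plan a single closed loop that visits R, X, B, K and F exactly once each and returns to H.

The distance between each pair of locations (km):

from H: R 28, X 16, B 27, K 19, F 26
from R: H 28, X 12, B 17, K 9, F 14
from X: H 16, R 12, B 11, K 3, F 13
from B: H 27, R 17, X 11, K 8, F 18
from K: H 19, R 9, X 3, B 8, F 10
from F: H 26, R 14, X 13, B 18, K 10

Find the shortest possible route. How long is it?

With 5 stops there are 5!/2 = 60 distinct round trips (a route and its reverse cost the same).
H → R → X → B → K → F → H: 28+12+11+8+10+26 = 95
H → R → X → B → F → K → H: 28+12+11+18+10+19 = 98
H → R → X → K → B → F → H: 28+12+3+8+18+26 = 95
H → R → X → K → F → B → H: 28+12+3+10+18+27 = 98
H → R → X → F → B → K → H: 28+12+13+18+8+19 = 98
H → R → X → F → K → B → H: 28+12+13+10+8+27 = 98
H → R → B → X → K → F → H: 28+17+11+3+10+26 = 95
H → R → B → X → F → K → H: 28+17+11+13+10+19 = 98
H → R → B → K → X → F → H: 28+17+8+3+13+26 = 95
H → R → B → K → F → X → H: 28+17+8+10+13+16 = 92
H → R → B → F → X → K → H: 28+17+18+13+3+19 = 98
H → R → B → F → K → X → H: 28+17+18+10+3+16 = 92
H → R → K → X → B → F → H: 28+9+3+11+18+26 = 95
H → R → K → X → F → B → H: 28+9+3+13+18+27 = 98
… (46 more)
H → X → B → K → R → F → H: 16+11+8+9+14+26 = 84  ← best
The minimum is 84.
One optimal route: H → X → B → K → R → F → H (or its reverse).

Shortest round trip = 84 km.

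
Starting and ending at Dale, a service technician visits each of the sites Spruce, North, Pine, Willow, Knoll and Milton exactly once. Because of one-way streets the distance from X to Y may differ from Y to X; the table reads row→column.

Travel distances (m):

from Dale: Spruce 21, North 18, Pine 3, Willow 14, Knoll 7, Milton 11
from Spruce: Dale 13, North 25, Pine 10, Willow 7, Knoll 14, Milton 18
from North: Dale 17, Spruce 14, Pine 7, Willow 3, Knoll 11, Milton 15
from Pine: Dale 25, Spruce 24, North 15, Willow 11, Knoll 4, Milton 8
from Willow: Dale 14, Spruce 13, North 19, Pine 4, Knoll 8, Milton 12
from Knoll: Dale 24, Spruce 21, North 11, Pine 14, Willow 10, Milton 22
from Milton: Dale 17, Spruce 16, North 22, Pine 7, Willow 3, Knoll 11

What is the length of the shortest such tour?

Dale → Spruce → North → Pine → Willow → Knoll → Milton → Dale: 21+25+7+11+8+22+17 = 111
Dale → Spruce → North → Pine → Willow → Milton → Knoll → Dale: 21+25+7+11+12+11+24 = 111
Dale → Spruce → North → Pine → Knoll → Willow → Milton → Dale: 21+25+7+4+10+12+17 = 96
Dale → Spruce → North → Pine → Knoll → Milton → Willow → Dale: 21+25+7+4+22+3+14 = 96
Dale → Spruce → North → Pine → Milton → Willow → Knoll → Dale: 21+25+7+8+3+8+24 = 96
Dale → Spruce → North → Pine → Milton → Knoll → Willow → Dale: 21+25+7+8+11+10+14 = 96
Dale → Spruce → North → Willow → Pine → Knoll → Milton → Dale: 21+25+3+4+4+22+17 = 96
Dale → Spruce → North → Willow → Pine → Milton → Knoll → Dale: 21+25+3+4+8+11+24 = 96
… (712 more)
Dale → Pine → Milton → Willow → Knoll → North → Spruce → Dale: 3+8+3+8+11+14+13 = 60  ← best
The minimum is 60.
One optimal route: Dale → Pine → Milton → Willow → Knoll → North → Spruce → Dale.

Shortest round trip = 60 m.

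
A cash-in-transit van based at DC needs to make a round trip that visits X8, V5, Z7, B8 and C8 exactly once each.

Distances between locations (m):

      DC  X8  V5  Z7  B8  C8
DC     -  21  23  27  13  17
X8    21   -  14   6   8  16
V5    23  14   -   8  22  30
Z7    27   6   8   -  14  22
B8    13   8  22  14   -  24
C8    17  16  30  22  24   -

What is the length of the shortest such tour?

With 5 stops there are 5!/2 = 60 distinct round trips (a route and its reverse cost the same).
DC → X8 → V5 → Z7 → B8 → C8 → DC: 21+14+8+14+24+17 = 98
DC → X8 → V5 → Z7 → C8 → B8 → DC: 21+14+8+22+24+13 = 102
DC → X8 → V5 → B8 → Z7 → C8 → DC: 21+14+22+14+22+17 = 110
DC → X8 → V5 → B8 → C8 → Z7 → DC: 21+14+22+24+22+27 = 130
DC → X8 → V5 → C8 → Z7 → B8 → DC: 21+14+30+22+14+13 = 114
DC → X8 → V5 → C8 → B8 → Z7 → DC: 21+14+30+24+14+27 = 130
DC → X8 → Z7 → V5 → B8 → C8 → DC: 21+6+8+22+24+17 = 98
DC → X8 → Z7 → V5 → C8 → B8 → DC: 21+6+8+30+24+13 = 102
DC → X8 → Z7 → B8 → V5 → C8 → DC: 21+6+14+22+30+17 = 110
DC → X8 → Z7 → B8 → C8 → V5 → DC: 21+6+14+24+30+23 = 118
DC → X8 → Z7 → C8 → V5 → B8 → DC: 21+6+22+30+22+13 = 114
DC → X8 → Z7 → C8 → B8 → V5 → DC: 21+6+22+24+22+23 = 118
DC → X8 → B8 → V5 → Z7 → C8 → DC: 21+8+22+8+22+17 = 98
DC → X8 → B8 → V5 → C8 → Z7 → DC: 21+8+22+30+22+27 = 130
… (46 more)
DC → B8 → X8 → V5 → Z7 → C8 → DC: 13+8+14+8+22+17 = 82  ← best
The minimum is 82.
One optimal route: DC → B8 → X8 → V5 → Z7 → C8 → DC (or its reverse).

Minimum total distance: 82 m.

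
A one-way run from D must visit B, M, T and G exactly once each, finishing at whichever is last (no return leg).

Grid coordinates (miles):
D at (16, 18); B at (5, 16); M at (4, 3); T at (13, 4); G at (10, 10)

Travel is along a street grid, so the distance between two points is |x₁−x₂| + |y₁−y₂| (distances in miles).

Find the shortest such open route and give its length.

There are 4! = 24 possible orderings.
D→B→M→T→G: 13+14+10+9 = 46
D→B→M→G→T: 13+14+13+9 = 49
D→B→T→M→G: 13+20+10+13 = 56
D→B→T→G→M: 13+20+9+13 = 55
D→B→G→M→T: 13+11+13+10 = 47
D→B→G→T→M: 13+11+9+10 = 43
D→M→B→T→G: 27+14+20+9 = 70
D→M→B→G→T: 27+14+11+9 = 61
D→M→T→B→G: 27+10+20+11 = 68
D→M→T→G→B: 27+10+9+11 = 57
D→M→G→B→T: 27+13+11+20 = 71
D→M→G→T→B: 27+13+9+20 = 69
D→T→B→M→G: 17+20+14+13 = 64
D→T→B→G→M: 17+20+11+13 = 61
… (10 more)
The minimum is 43.
One shortest path: D → B → G → T → M.

43 miles — the minimum one-way total.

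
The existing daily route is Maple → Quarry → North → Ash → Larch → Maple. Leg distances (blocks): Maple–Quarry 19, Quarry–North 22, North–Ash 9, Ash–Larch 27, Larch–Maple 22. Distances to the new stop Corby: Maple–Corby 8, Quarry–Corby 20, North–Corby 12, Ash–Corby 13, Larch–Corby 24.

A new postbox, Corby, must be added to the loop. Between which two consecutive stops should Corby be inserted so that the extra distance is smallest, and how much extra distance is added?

Insertion cost between consecutive stops i–j is d(i,Corby) + d(Corby,j) − d(i,j):
  between Maple and Quarry: 8 + 20 − 19 = 9
  between Quarry and North: 20 + 12 − 22 = 10
  between North and Ash: 12 + 13 − 9 = 16
  between Ash and Larch: 13 + 24 − 27 = 10
  between Larch and Maple: 24 + 8 − 22 = 10
Cheapest insertion is between Maple and Quarry, adding 9.
New total = 99 + 9 = 108.

Adding 9 blocks by placing Corby on the Maple–Quarry leg.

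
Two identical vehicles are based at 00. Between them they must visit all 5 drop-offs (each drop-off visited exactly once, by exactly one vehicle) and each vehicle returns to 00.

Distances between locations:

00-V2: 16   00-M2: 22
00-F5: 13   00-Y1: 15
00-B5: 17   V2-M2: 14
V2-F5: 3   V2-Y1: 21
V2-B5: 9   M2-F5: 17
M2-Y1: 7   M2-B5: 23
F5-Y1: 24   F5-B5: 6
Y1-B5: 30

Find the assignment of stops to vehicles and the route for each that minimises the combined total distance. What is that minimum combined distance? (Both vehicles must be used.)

Check every non-empty split of the stops between the two vehicles; for each half take its own optimal tour:
  {V2} + {M2, F5, Y1, B5}: 32 + 62 = 94
  {M2} + {V2, F5, Y1, B5}: 44 + 62 = 106
  {V2, M2} + {F5, Y1, B5}: 52 + 62 = 114
  {F5} + {V2, M2, Y1, B5}: 26 + 62 = 88
  {V2, F5} + {M2, Y1, B5}: 32 + 62 = 94
  {M2, F5} + {V2, Y1, B5}: 52 + 62 = 114
  … (15 splits in total)
  {M2, Y1} + {V2, F5, B5}: 44 + 42 = 86  ← best
Best: vehicle 1 00 → M2 → Y1 → 00 = 44; vehicle 2 00 → V2 → F5 → B5 → 00 = 42; combined 86.

Minimum combined distance: 86.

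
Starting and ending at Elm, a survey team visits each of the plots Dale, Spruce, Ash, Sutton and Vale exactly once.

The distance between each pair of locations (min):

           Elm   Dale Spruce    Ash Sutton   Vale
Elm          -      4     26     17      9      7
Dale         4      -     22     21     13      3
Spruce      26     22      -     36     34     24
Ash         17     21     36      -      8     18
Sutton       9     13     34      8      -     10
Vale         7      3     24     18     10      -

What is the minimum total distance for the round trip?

With 5 stops there are 5!/2 = 60 distinct round trips (a route and its reverse cost the same).
Elm→Dale→Spruce→Ash→Sutton→Vale→Elm: 4+22+36+8+10+7 = 87
Elm→Dale→Spruce→Ash→Vale→Sutton→Elm: 4+22+36+18+10+9 = 99
Elm→Dale→Spruce→Sutton→Ash→Vale→Elm: 4+22+34+8+18+7 = 93
Elm→Dale→Spruce→Sutton→Vale→Ash→Elm: 4+22+34+10+18+17 = 105
Elm→Dale→Spruce→Vale→Ash→Sutton→Elm: 4+22+24+18+8+9 = 85
Elm→Dale→Spruce→Vale→Sutton→Ash→Elm: 4+22+24+10+8+17 = 85
Elm→Dale→Ash→Spruce→Sutton→Vale→Elm: 4+21+36+34+10+7 = 112
Elm→Dale→Ash→Spruce→Vale→Sutton→Elm: 4+21+36+24+10+9 = 104
Elm→Dale→Ash→Sutton→Spruce→Vale→Elm: 4+21+8+34+24+7 = 98
Elm→Dale→Ash→Sutton→Vale→Spruce→Elm: 4+21+8+10+24+26 = 93
Elm→Dale→Ash→Vale→Spruce→Sutton→Elm: 4+21+18+24+34+9 = 110
Elm→Dale→Ash→Vale→Sutton→Spruce→Elm: 4+21+18+10+34+26 = 113
Elm→Dale→Sutton→Spruce→Ash→Vale→Elm: 4+13+34+36+18+7 = 112
Elm→Dale→Sutton→Spruce→Vale→Ash→Elm: 4+13+34+24+18+17 = 110
… (46 more)
Elm→Dale→Vale→Spruce→Ash→Sutton→Elm: 4+3+24+36+8+9 = 84  ← best
The minimum is 84.
One optimal route: Elm → Dale → Vale → Spruce → Ash → Sutton → Elm (or its reverse).

84 min — the shortest possible round trip.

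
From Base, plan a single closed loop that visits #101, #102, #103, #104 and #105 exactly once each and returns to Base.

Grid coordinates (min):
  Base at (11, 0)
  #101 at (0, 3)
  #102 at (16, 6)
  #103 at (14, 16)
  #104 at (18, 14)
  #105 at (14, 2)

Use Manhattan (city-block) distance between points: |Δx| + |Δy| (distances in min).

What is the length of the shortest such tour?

68 min — the shortest possible round trip.

Base → #101 → #102 → #103 → #104 → #105 → Base: 14+19+12+6+16+5 = 72
Base → #101 → #102 → #103 → #105 → #104 → Base: 14+19+12+14+16+21 = 96
Base → #101 → #102 → #104 → #103 → #105 → Base: 14+19+10+6+14+5 = 68
Base → #101 → #102 → #104 → #105 → #103 → Base: 14+19+10+16+14+19 = 92
Base → #101 → #102 → #105 → #103 → #104 → Base: 14+19+6+14+6+21 = 80
Base → #101 → #102 → #105 → #104 → #103 → Base: 14+19+6+16+6+19 = 80
Base → #101 → #103 → #102 → #104 → #105 → Base: 14+27+12+10+16+5 = 84
Base → #101 → #103 → #102 → #105 → #104 → Base: 14+27+12+6+16+21 = 96
Base → #101 → #103 → #104 → #102 → #105 → Base: 14+27+6+10+6+5 = 68
Base → #101 → #103 → #104 → #105 → #102 → Base: 14+27+6+16+6+11 = 80
Base → #101 → #103 → #105 → #102 → #104 → Base: 14+27+14+6+10+21 = 92
Base → #101 → #103 → #105 → #104 → #102 → Base: 14+27+14+16+10+11 = 92
Base → #101 → #104 → #102 → #103 → #105 → Base: 14+29+10+12+14+5 = 84
Base → #101 → #104 → #102 → #105 → #103 → Base: 14+29+10+6+14+19 = 92
… (46 more)
The minimum is 68.
One optimal route: Base → #101 → #102 → #104 → #103 → #105 → Base (or its reverse).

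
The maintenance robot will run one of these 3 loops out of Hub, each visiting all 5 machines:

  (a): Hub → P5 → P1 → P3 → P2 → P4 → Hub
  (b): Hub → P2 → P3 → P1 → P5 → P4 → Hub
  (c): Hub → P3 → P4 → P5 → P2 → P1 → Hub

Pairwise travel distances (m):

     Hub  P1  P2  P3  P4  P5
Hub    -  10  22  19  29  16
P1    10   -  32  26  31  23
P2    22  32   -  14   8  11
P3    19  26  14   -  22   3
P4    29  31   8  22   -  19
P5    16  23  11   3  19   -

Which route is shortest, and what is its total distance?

Shortest is (c), total 113 m.

(a): 16 + 23 + 26 + 14 + 8 + 29 = 116
(b): 22 + 14 + 26 + 23 + 19 + 29 = 133
(c): 19 + 22 + 19 + 11 + 32 + 10 = 113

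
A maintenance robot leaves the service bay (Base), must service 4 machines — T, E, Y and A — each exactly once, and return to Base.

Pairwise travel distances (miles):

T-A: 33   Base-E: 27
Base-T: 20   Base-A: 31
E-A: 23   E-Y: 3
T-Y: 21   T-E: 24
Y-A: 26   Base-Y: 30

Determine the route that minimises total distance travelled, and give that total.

There are 12 distinct closed tours to check (reversals are equivalent).
Base→T→E→Y→A→Base: 20+24+3+26+31 = 104
Base→T→E→A→Y→Base: 20+24+23+26+30 = 123
Base→T→Y→E→A→Base: 20+21+3+23+31 = 98
Base→T→Y→A→E→Base: 20+21+26+23+27 = 117
Base→T→A→E→Y→Base: 20+33+23+3+30 = 109
Base→T→A→Y→E→Base: 20+33+26+3+27 = 109
Base→E→T→Y→A→Base: 27+24+21+26+31 = 129
Base→E→T→A→Y→Base: 27+24+33+26+30 = 140
Base→E→Y→T→A→Base: 27+3+21+33+31 = 115
Base→E→A→T→Y→Base: 27+23+33+21+30 = 134
Base→Y→T→E→A→Base: 30+21+24+23+31 = 129
Base→Y→E→T→A→Base: 30+3+24+33+31 = 121
The minimum is 98.
One optimal route: Base → T → Y → E → A → Base (or its reverse).

98 miles — the shortest possible round trip.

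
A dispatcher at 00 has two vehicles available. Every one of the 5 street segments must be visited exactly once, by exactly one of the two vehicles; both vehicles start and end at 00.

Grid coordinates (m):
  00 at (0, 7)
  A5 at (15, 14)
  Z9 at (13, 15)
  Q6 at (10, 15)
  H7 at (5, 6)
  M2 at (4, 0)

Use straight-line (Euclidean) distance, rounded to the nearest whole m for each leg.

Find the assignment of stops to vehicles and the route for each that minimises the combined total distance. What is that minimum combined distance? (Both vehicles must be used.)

52 m — the smallest possible combined total.

Try each way of splitting the stops between the two vehicles (each non-empty) and, for each split, find the best tour for each vehicle:
  {A5} + {Z9, Q6, H7, M2}: 34 + 42 = 76
  {Z9} + {A5, Q6, H7, M2}: 30 + 45 = 75
  {A5, Z9} + {Q6, H7, M2}: 34 + 37 = 71
  {Q6} + {A5, Z9, H7, M2}: 26 + 44 = 70
  {A5, Q6} + {Z9, H7, M2}: 35 + 41 = 76
  {Z9, Q6} + {A5, H7, M2}: 31 + 44 = 75
  … (15 splits in total)
  {A5, Z9, Q6, H7} + {M2}: 36 + 16 = 52  ← best
Best: vehicle 1 00 → Q6 → Z9 → A5 → H7 → 00 = 36; vehicle 2 00 → M2 → 00 = 16; combined 52.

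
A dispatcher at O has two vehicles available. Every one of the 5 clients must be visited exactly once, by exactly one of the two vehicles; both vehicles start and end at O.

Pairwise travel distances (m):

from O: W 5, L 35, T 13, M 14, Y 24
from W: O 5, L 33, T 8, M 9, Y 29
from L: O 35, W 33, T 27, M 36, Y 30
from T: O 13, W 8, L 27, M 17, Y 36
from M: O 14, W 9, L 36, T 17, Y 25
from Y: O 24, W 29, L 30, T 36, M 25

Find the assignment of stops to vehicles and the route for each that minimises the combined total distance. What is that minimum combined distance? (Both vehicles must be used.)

Minimum combined distance: 119 m.

There are 2^4 − 1 = 15 ways to divide the 5 stops into two non-empty groups. For each, the best each vehicle can do is its own shortest tour through its group:
  {W} + {L, T, M, Y}: 10 + 109 = 119
  {L} + {W, T, M, Y}: 70 + 79 = 149
  {W, L} + {T, M, Y}: 73 + 79 = 152
  {T} + {W, L, M, Y}: 26 + 104 = 130
  {W, T} + {L, M, Y}: 26 + 104 = 130
  {L, T} + {W, M, Y}: 75 + 63 = 138
  … (15 splits in total)
Best: vehicle 1 O → W → O = 10; vehicle 2 O → T → L → Y → M → O = 109; combined 119.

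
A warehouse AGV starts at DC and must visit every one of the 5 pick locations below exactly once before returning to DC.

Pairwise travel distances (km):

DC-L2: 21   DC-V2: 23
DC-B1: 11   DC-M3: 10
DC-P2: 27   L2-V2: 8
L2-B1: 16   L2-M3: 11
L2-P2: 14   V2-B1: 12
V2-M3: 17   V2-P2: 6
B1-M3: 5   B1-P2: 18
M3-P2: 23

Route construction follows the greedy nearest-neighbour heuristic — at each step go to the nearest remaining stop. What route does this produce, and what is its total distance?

Total distance 68 km via the nearest-neighbour route DC → M3 → B1 → V2 → P2 → L2 → DC.

DC → [M3:10 / B1:11 / L2:21 / V2:23 / P2:27] → M3 (10)
M3 → [B1:5 / L2:11 / V2:17 / P2:23] → B1 (5)
B1 → [V2:12 / L2:16 / P2:18] → V2 (12)
V2 → [P2:6 / L2:8] → P2 (6)
P2 → [L2:14] → L2 (14)
Return L2→DC: 21.
Total = 10 + 5 + 12 + 6 + 14 + 21 = 68.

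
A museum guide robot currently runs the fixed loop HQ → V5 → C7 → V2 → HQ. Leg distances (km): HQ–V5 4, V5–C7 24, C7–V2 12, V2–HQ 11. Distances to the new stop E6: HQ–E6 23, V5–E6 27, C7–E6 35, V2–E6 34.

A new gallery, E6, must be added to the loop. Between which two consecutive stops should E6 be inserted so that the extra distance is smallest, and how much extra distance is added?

Insertion cost between consecutive stops i–j is d(i,E6) + d(E6,j) − d(i,j):
  between HQ and V5: 23 + 27 − 4 = 46
  between V5 and C7: 27 + 35 − 24 = 38
  between C7 and V2: 35 + 34 − 12 = 57
  between V2 and HQ: 34 + 23 − 11 = 46
Cheapest insertion is between V5 and C7, adding 38.
New total = 51 + 38 = 89.

Adding 38 km by placing E6 on the V5–C7 leg.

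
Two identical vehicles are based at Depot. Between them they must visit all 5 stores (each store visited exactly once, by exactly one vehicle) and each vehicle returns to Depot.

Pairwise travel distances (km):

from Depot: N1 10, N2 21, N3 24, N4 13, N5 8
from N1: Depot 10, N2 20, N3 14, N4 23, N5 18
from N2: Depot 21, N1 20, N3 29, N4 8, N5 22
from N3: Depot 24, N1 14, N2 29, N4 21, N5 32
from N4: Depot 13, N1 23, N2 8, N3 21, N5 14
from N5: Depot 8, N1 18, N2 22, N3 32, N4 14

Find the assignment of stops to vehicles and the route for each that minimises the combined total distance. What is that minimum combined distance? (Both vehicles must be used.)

There are 2^4 − 1 = 15 ways to divide the 5 stops into two non-empty groups. For each, the best each vehicle can do is its own shortest tour through its group:
  {N1} + {N2, N3, N4, N5}: 20 + 83 = 103
  {N2} + {N1, N3, N4, N5}: 42 + 67 = 109
  {N1, N2} + {N3, N4, N5}: 51 + 67 = 118
  {N3} + {N1, N2, N4, N5}: 48 + 60 = 108
  {N1, N3} + {N2, N4, N5}: 48 + 51 = 99
  {N2, N3} + {N1, N4, N5}: 74 + 55 = 129
  … (15 splits in total)
  {N1, N2, N3, N4} + {N5}: 74 + 16 = 90  ← best
Best: vehicle 1 Depot → N1 → N3 → N2 → N4 → Depot = 74; vehicle 2 Depot → N5 → Depot = 16; combined 90.

Minimum combined distance: 90 km.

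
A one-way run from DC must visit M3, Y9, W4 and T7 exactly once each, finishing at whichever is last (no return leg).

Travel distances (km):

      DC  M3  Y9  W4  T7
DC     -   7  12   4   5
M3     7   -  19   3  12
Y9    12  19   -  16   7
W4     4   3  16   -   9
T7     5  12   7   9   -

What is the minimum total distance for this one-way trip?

26 km — the minimum one-way total.

There are 4! = 24 possible orderings.
DC→M3→Y9→W4→T7: 7+19+16+9 = 51
DC→M3→Y9→T7→W4: 7+19+7+9 = 42
DC→M3→W4→Y9→T7: 7+3+16+7 = 33
DC→M3→W4→T7→Y9: 7+3+9+7 = 26
DC→M3→T7→Y9→W4: 7+12+7+16 = 42
DC→M3→T7→W4→Y9: 7+12+9+16 = 44
DC→Y9→M3→W4→T7: 12+19+3+9 = 43
DC→Y9→M3→T7→W4: 12+19+12+9 = 52
DC→Y9→W4→M3→T7: 12+16+3+12 = 43
DC→Y9→W4→T7→M3: 12+16+9+12 = 49
DC→Y9→T7→M3→W4: 12+7+12+3 = 34
DC→Y9→T7→W4→M3: 12+7+9+3 = 31
DC→W4→M3→Y9→T7: 4+3+19+7 = 33
DC→W4→M3→T7→Y9: 4+3+12+7 = 26
… (10 more)
The minimum is 26.
One shortest path: DC → M3 → W4 → T7 → Y9.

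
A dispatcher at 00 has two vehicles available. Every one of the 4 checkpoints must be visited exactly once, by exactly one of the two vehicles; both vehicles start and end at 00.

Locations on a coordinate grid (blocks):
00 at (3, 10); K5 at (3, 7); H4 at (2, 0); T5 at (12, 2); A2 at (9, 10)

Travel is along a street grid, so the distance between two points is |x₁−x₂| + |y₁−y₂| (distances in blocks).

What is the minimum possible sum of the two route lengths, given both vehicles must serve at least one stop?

46 blocks — the smallest possible combined total.

There are 2^3 − 1 = 7 ways to divide the 4 stops into two non-empty groups. For each, the best each vehicle can do is its own shortest tour through its group:
  {K5} + {H4, T5, A2}: 6 + 40 = 46
  {H4} + {K5, T5, A2}: 22 + 34 = 56
  {K5, H4} + {T5, A2}: 22 + 34 = 56
  {T5} + {K5, H4, A2}: 34 + 34 = 68
  {K5, T5} + {H4, A2}: 34 + 34 = 68
  {H4, T5} + {K5, A2}: 40 + 18 = 58
  … (7 splits in total)
Best: vehicle 1 00 → K5 → 00 = 6; vehicle 2 00 → H4 → T5 → A2 → 00 = 40; combined 46.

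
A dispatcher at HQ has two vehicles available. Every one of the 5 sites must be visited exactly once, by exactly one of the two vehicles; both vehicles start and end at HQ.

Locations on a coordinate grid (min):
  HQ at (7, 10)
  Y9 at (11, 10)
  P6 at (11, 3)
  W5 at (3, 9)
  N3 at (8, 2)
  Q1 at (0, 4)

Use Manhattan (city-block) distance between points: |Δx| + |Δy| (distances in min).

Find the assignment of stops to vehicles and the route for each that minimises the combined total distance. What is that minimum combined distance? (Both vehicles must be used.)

Check every non-empty split of the stops between the two vehicles; for each half take its own optimal tour:
  {Y9} + {P6, W5, N3, Q1}: 8 + 38 = 46
  {P6} + {Y9, W5, N3, Q1}: 22 + 38 = 60
  {Y9, P6} + {W5, N3, Q1}: 22 + 32 = 54
  {W5} + {Y9, P6, N3, Q1}: 10 + 38 = 48
  {Y9, W5} + {P6, N3, Q1}: 18 + 38 = 56
  {P6, W5} + {Y9, N3, Q1}: 30 + 38 = 68
  … (15 splits in total)
Best: vehicle 1 HQ → Y9 → HQ = 8; vehicle 2 HQ → P6 → N3 → Q1 → W5 → HQ = 38; combined 46.

Minimum combined distance: 46 min.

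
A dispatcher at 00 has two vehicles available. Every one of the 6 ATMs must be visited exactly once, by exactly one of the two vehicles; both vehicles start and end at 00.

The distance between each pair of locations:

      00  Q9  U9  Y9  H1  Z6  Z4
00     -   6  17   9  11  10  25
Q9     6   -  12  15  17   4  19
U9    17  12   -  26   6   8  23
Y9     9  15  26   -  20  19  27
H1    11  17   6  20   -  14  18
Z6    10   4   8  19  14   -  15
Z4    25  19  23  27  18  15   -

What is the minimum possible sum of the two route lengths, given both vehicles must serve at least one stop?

83 — the smallest possible combined total.

There are 2^5 − 1 = 31 ways to divide the 6 stops into two non-empty groups. For each, the best each vehicle can do is its own shortest tour through its group:
  {Q9} + {U9, Y9, H1, Z6, Z4}: 12 + 76 = 88
  {U9} + {Q9, Y9, H1, Z6, Z4}: 34 + 72 = 106
  {Q9, U9} + {Y9, H1, Z6, Z4}: 35 + 72 = 107
  {Y9} + {Q9, U9, H1, Z6, Z4}: 18 + 65 = 83
  {Q9, Y9} + {U9, H1, Z6, Z4}: 30 + 65 = 95
  {U9, Y9} + {Q9, H1, Z6, Z4}: 52 + 54 = 106
  … (31 splits in total)
Best: vehicle 1 00 → Y9 → 00 = 18; vehicle 2 00 → Q9 → Z6 → Z4 → U9 → H1 → 00 = 65; combined 83.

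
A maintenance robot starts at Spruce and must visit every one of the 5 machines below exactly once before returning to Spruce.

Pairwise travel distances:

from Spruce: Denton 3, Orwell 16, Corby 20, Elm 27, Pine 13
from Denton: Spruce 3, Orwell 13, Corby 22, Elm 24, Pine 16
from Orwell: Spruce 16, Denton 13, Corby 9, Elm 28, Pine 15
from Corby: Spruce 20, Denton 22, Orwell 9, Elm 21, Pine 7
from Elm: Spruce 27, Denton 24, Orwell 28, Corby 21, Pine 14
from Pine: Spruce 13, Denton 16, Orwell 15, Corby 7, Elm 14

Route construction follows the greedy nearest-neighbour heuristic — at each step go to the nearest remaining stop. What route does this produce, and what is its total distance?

At Spruce the remaining stops are Denton 3, Pine 13, Orwell 16, Corby 20, Elm 27; go to Denton.
At Denton the remaining stops are Orwell 13, Pine 16, Corby 22, Elm 24; go to Orwell.
At Orwell the remaining stops are Corby 9, Pine 15, Elm 28; go to Corby.
At Corby the remaining stops are Pine 7, Elm 21; go to Pine.
At Pine the remaining stops are Elm 14; go to Elm.
Return Elm→Spruce: 27.
Total = 3 + 13 + 9 + 7 + 14 + 27 = 73.

Nearest-neighbour total = 73; route Spruce → Denton → Orwell → Corby → Pine → Elm → Spruce.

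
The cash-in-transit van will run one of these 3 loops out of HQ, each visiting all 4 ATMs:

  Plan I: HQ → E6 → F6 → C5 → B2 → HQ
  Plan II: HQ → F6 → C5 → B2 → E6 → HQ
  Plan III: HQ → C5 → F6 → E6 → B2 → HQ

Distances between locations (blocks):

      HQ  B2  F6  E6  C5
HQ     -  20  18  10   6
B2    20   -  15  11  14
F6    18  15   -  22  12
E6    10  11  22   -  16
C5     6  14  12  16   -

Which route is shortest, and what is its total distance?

Plan I: 10 + 22 + 12 + 14 + 20 = 78
Plan II: 18 + 12 + 14 + 11 + 10 = 65
Plan III: 6 + 12 + 22 + 11 + 20 = 71

Shortest is Plan II, total 65 blocks.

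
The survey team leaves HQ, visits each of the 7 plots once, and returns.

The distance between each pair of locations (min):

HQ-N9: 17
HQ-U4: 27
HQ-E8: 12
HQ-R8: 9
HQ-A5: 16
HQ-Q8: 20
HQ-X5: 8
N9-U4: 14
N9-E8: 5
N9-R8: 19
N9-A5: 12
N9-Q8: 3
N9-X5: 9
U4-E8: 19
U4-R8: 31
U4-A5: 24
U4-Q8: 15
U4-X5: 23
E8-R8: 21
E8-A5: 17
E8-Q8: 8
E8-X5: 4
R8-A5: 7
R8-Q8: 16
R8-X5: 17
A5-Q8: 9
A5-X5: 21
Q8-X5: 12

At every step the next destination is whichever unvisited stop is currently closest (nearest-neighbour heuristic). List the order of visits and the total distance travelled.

94 min along HQ → X5 → E8 → N9 → Q8 → A5 → R8 → U4 → HQ.

At HQ the remaining stops are X5 8, R8 9, E8 12, A5 16, N9 17, Q8 20, U4 27; go to X5.
At X5 the remaining stops are E8 4, N9 9, Q8 12, R8 17, A5 21, U4 23; go to E8.
At E8 the remaining stops are N9 5, Q8 8, A5 17, U4 19, R8 21; go to N9.
At N9 the remaining stops are Q8 3, A5 12, U4 14, R8 19; go to Q8.
At Q8 the remaining stops are A5 9, U4 15, R8 16; go to A5.
At A5 the remaining stops are R8 7, U4 24; go to R8.
At R8 the remaining stops are U4 31; go to U4.
Return U4→HQ: 27.
Total = 8 + 4 + 5 + 3 + 9 + 7 + 31 + 27 = 94.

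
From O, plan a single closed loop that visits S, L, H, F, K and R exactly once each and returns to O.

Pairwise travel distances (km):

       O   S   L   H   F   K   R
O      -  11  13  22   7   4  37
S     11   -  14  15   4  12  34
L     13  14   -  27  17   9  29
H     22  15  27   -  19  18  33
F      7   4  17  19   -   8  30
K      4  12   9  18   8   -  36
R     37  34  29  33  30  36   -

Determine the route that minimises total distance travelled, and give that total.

101 km — the shortest possible round trip.

O→S→L→H→F→K→R→O: 11+14+27+19+8+36+37 = 152
O→S→L→H→F→R→K→O: 11+14+27+19+30+36+4 = 141
O→S→L→H→K→F→R→O: 11+14+27+18+8+30+37 = 145
O→S→L→H→K→R→F→O: 11+14+27+18+36+30+7 = 143
O→S→L→H→R→F→K→O: 11+14+27+33+30+8+4 = 127
O→S→L→H→R→K→F→O: 11+14+27+33+36+8+7 = 136
O→S→L→F→H→K→R→O: 11+14+17+19+18+36+37 = 152
O→S→L→F→H→R→K→O: 11+14+17+19+33+36+4 = 134
… (352 more)
O→F→S→H→R→L→K→O: 7+4+15+33+29+9+4 = 101  ← best
The minimum is 101.
One optimal route: O → F → S → H → R → L → K → O (or its reverse).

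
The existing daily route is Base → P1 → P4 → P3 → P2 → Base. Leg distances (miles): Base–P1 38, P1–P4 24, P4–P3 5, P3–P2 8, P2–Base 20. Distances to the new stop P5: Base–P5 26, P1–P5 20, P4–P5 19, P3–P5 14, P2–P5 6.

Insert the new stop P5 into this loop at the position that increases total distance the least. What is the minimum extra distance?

Insertion cost between consecutive stops i–j is d(i,P5) + d(P5,j) − d(i,j):
  between Base and P1: 26 + 20 − 38 = 8
  between P1 and P4: 20 + 19 − 24 = 15
  between P4 and P3: 19 + 14 − 5 = 28
  between P3 and P2: 14 + 6 − 8 = 12
  between P2 and Base: 6 + 26 − 20 = 12
Cheapest insertion is between Base and P1, adding 8.
New total = 95 + 8 = 103.

Minimum extra distance: 8 miles, inserting P5 between Base and P1.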